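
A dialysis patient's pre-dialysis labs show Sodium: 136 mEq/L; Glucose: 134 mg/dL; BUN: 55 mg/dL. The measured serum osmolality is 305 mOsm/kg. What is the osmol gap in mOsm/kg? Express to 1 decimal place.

Calculated osmolality = 2·Na + glucose/18 + BUN/2.8
= 2·136 + 134/18 + 55/2.8
= 272 + 7.44 + 19.64
= 299.08 mOsm/kg ≈ 299.1 mOsm/kg
Osmolar gap = measured − calculated = 305 − 299.1 = 5.9 mOsm/kg

5.9 mOsm/kg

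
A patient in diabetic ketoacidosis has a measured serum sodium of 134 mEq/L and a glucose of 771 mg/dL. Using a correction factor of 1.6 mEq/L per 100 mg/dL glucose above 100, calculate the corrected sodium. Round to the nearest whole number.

Corrected Na = measured Na + 1.6 · (glucose − 100)/100
= 134 + 1.6 · (771 − 100)/100
= 134 + 10.7
= 144.7 mEq/L

145 mEq/L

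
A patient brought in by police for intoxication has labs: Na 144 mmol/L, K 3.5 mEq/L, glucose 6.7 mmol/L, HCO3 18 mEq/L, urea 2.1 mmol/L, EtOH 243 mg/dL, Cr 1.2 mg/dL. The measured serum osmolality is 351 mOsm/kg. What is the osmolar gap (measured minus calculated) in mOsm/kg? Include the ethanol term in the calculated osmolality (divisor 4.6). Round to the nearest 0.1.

1.4 mOsm/kg

Calculated osmolality = 2·Na + glucose + urea + ethanol/4.6
= 2·144 + 6.7 + 2.1 + 243/4.6
= 288 + 6.70 + 2.10 + 52.83
= 349.63 mOsm/kg ≈ 349.6 mOsm/kg
Osmolar gap = measured − calculated = 351 − 349.6 = 1.4 mOsm/kg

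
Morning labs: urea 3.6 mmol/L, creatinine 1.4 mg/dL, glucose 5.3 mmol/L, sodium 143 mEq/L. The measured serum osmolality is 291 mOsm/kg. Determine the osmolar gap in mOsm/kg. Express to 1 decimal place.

Calculated osmolality = 2·Na + glucose + urea
= 2·143 + 5.3 + 3.6
= 286 + 5.30 + 3.60
= 294.9 mOsm/kg ≈ 294.9 mOsm/kg
Osmolar gap = measured − calculated = 291 − 294.9 = -3.9 mOsm/kg

-3.9 mOsm/kg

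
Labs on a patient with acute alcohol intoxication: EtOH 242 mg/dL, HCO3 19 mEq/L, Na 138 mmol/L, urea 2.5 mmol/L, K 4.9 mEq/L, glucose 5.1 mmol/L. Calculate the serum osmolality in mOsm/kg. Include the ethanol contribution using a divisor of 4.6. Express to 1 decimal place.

336.2 mOsm/kg

Calculated osmolality = 2·Na + glucose + urea + ethanol/4.6
= 2·138 + 5.1 + 2.5 + 242/4.6
= 276 + 5.10 + 2.50 + 52.61
= 336.21 mOsm/kg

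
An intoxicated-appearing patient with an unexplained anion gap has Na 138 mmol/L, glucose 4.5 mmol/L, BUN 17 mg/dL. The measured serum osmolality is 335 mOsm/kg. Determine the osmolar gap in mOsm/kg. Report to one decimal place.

Calculated osmolality = 2·Na + glucose + BUN/2.8
= 2·138 + 4.5 + 17/2.8
= 276 + 4.50 + 6.07
= 286.57 mOsm/kg ≈ 286.6 mOsm/kg
Osmolar gap = measured − calculated = 335 − 286.6 = 48.4 mOsm/kg

48.4 mOsm/kg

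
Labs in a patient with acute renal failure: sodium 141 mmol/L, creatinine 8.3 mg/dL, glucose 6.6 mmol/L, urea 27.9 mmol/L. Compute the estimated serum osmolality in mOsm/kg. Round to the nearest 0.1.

Calculated osmolality = 2·Na + glucose + urea
= 2·141 + 6.6 + 27.9
= 282 + 6.60 + 27.90
= 316.5 mOsm/kg

316.5 mOsm/kg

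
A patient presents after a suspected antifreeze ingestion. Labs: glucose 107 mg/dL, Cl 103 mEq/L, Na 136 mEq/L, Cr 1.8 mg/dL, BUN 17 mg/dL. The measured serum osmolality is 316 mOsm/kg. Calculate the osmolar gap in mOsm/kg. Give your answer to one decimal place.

32.0 mOsm/kg

Calculated osmolality = 2·Na + glucose/18 + BUN/2.8
= 2·136 + 107/18 + 17/2.8
= 272 + 5.94 + 6.07
= 284.01 mOsm/kg ≈ 284.0 mOsm/kg
Osmolar gap = measured − calculated = 316 − 284.0 = 32.0 mOsm/kg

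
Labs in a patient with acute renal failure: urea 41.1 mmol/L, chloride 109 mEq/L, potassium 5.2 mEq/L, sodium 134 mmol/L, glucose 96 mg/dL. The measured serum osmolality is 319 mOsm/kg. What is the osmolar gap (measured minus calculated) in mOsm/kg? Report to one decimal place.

Calculated osmolality = 2·Na + glucose/18 + urea
= 2·134 + 96/18 + 41.1
= 268 + 5.33 + 41.10
= 314.43 mOsm/kg ≈ 314.4 mOsm/kg
Osmolar gap = measured − calculated = 319 − 314.4 = 4.6 mOsm/kg

4.6 mOsm/kg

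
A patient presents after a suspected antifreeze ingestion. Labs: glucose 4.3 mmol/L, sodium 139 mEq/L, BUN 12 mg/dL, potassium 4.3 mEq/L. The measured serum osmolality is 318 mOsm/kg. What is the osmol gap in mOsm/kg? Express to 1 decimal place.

Calculated osmolality = 2·Na + glucose + BUN/2.8
= 2·139 + 4.3 + 12/2.8
= 278 + 4.30 + 4.29
= 286.59 mOsm/kg ≈ 286.6 mOsm/kg
Osmolar gap = measured − calculated = 318 − 286.6 = 31.4 mOsm/kg

31.4 mOsm/kg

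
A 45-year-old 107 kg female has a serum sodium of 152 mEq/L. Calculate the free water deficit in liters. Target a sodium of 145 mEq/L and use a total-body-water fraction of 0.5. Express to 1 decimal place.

2.6 L

TBW = 0.5 · 107 = 53.5 L
Free water deficit = TBW · (Na/145 − 1)
= 53.5 · (152/145 − 1)
= 53.5 · 0.0483
= 2.58 L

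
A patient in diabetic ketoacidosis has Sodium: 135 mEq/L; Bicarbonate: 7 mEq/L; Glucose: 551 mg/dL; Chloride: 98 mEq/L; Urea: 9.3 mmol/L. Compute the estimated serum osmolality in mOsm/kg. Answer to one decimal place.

309.9 mOsm/kg

Calculated osmolality = 2·Na + glucose/18 + urea
= 2·135 + 551/18 + 9.3
= 270 + 30.61 + 9.30
= 309.91 mOsm/kg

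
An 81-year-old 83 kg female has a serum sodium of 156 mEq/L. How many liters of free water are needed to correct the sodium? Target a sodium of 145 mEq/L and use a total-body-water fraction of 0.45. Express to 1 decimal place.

2.8 L

TBW = 0.45 · 83 = 37.35 L
Free water deficit = TBW · (Na/145 − 1)
= 37.35 · (156/145 − 1)
= 37.35 · 0.0759
= 2.83 L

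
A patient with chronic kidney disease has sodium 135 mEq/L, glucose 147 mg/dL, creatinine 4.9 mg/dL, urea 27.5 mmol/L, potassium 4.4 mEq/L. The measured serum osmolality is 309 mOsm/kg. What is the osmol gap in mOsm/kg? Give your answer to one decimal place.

3.3 mOsm/kg

Calculated osmolality = 2·Na + glucose/18 + urea
= 2·135 + 147/18 + 27.5
= 270 + 8.17 + 27.50
= 305.67 mOsm/kg ≈ 305.7 mOsm/kg
Osmolar gap = measured − calculated = 309 − 305.7 = 3.3 mOsm/kg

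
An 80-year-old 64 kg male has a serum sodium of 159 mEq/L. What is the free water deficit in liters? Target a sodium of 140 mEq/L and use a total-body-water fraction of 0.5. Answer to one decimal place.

TBW = 0.5 · 64 = 32 L
Free water deficit = TBW · (Na/140 − 1)
= 32 · (159/140 − 1)
= 32 · 0.1357
= 4.34 L

4.3 L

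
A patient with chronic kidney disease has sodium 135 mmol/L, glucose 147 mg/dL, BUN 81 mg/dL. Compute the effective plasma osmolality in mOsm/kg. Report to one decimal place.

278.2 mOsm/kg

Effective osmolality excludes urea (freely permeant across cell membranes):
2·Na + glucose/18
= 2·135 + 147/18
= 270 + 8.17
= 278.17 mOsm/kg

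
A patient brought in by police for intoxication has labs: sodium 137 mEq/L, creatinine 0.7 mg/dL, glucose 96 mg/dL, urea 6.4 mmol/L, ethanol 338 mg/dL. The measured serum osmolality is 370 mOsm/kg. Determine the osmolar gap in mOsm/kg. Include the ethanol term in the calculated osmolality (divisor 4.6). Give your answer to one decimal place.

Calculated osmolality = 2·Na + glucose/18 + urea + ethanol/4.6
= 2·137 + 96/18 + 6.4 + 338/4.6
= 274 + 5.33 + 6.40 + 73.48
= 359.21 mOsm/kg ≈ 359.2 mOsm/kg
Osmolar gap = measured − calculated = 370 − 359.2 = 10.8 mOsm/kg

10.8 mOsm/kg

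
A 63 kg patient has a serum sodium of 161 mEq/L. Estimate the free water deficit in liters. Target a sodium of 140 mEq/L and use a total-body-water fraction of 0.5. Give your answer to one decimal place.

4.7 L

TBW = 0.5 · 63 = 31.5 L
Free water deficit = TBW · (Na/140 − 1)
= 31.5 · (161/140 − 1)
= 31.5 · 0.15
= 4.72 L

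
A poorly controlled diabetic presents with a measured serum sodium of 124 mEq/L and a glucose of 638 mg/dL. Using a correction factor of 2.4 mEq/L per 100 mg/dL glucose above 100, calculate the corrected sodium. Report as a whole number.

Corrected Na = measured Na + 2.4 · (glucose − 100)/100
= 124 + 2.4 · (638 − 100)/100
= 124 + 12.9
= 136.9 mEq/L

137 mEq/L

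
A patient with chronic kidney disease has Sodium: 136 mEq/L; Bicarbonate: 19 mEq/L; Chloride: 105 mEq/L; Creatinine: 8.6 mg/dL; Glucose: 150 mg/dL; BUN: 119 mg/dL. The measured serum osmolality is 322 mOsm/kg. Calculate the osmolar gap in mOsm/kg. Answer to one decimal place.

-0.8 mOsm/kg

Calculated osmolality = 2·Na + glucose/18 + BUN/2.8
= 2·136 + 150/18 + 119/2.8
= 272 + 8.33 + 42.50
= 322.83 mOsm/kg ≈ 322.8 mOsm/kg
Osmolar gap = measured − calculated = 322 − 322.8 = -0.8 mOsm/kg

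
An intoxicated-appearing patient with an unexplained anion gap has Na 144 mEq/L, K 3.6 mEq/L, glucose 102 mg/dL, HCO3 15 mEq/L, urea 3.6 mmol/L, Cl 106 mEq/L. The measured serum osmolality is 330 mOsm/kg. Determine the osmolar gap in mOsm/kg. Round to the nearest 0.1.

Calculated osmolality = 2·Na + glucose/18 + urea
= 2·144 + 102/18 + 3.6
= 288 + 5.67 + 3.60
= 297.27 mOsm/kg ≈ 297.3 mOsm/kg
Osmolar gap = measured − calculated = 330 − 297.3 = 32.7 mOsm/kg

32.7 mOsm/kg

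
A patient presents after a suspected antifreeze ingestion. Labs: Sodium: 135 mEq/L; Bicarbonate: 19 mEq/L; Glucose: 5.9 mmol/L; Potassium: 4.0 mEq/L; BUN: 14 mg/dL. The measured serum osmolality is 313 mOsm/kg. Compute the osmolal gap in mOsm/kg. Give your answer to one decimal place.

32.1 mOsm/kg

Calculated osmolality = 2·Na + glucose + BUN/2.8
= 2·135 + 5.9 + 14/2.8
= 270 + 5.90 + 5
= 280.9 mOsm/kg ≈ 280.9 mOsm/kg
Osmolar gap = measured − calculated = 313 − 280.9 = 32.1 mOsm/kg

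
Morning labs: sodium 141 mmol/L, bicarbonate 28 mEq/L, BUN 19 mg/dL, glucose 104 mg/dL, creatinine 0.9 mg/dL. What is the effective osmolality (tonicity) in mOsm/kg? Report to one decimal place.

287.8 mOsm/kg

Effective osmolality excludes urea (freely permeant across cell membranes):
2·Na + glucose/18
= 2·141 + 104/18
= 282 + 5.78
= 287.78 mOsm/kg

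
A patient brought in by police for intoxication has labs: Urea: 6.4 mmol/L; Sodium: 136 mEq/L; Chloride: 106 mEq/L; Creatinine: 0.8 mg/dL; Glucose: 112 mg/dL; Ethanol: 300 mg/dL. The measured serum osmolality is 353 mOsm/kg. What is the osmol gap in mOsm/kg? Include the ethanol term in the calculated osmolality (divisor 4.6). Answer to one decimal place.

Calculated osmolality = 2·Na + glucose/18 + urea + ethanol/4.6
= 2·136 + 112/18 + 6.4 + 300/4.6
= 272 + 6.22 + 6.40 + 65.22
= 349.84 mOsm/kg ≈ 349.8 mOsm/kg
Osmolar gap = measured − calculated = 353 − 349.8 = 3.2 mOsm/kg

3.2 mOsm/kg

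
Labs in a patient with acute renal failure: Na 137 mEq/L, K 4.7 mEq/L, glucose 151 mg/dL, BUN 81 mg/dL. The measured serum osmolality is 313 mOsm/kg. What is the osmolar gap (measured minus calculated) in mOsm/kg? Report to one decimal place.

1.7 mOsm/kg

Calculated osmolality = 2·Na + glucose/18 + BUN/2.8
= 2·137 + 151/18 + 81/2.8
= 274 + 8.39 + 28.93
= 311.32 mOsm/kg ≈ 311.3 mOsm/kg
Osmolar gap = measured − calculated = 313 − 311.3 = 1.7 mOsm/kg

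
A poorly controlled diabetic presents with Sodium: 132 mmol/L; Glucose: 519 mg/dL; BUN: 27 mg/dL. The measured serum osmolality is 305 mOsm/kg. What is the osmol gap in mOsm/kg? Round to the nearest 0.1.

Calculated osmolality = 2·Na + glucose/18 + BUN/2.8
= 2·132 + 519/18 + 27/2.8
= 264 + 28.83 + 9.64
= 302.47 mOsm/kg ≈ 302.5 mOsm/kg
Osmolar gap = measured − calculated = 305 − 302.5 = 2.5 mOsm/kg

2.5 mOsm/kg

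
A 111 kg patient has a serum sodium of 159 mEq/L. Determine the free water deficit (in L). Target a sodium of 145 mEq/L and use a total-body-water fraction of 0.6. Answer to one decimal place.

6.4 L

TBW = 0.6 · 111 = 66.6 L
Free water deficit = TBW · (Na/145 − 1)
= 66.6 · (159/145 − 1)
= 66.6 · 0.0966
= 6.43 L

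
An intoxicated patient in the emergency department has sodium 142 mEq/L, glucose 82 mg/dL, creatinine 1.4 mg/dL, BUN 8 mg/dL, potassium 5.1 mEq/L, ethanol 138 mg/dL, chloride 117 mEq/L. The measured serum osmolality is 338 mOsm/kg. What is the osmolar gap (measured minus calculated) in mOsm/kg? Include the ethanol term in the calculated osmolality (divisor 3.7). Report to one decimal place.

Calculated osmolality = 2·Na + glucose/18 + BUN/2.8 + ethanol/3.7
= 2·142 + 82/18 + 8/2.8 + 138/3.7
= 284 + 4.56 + 2.86 + 37.30
= 328.72 mOsm/kg ≈ 328.7 mOsm/kg
Osmolar gap = measured − calculated = 338 − 328.7 = 9.3 mOsm/kg

9.3 mOsm/kg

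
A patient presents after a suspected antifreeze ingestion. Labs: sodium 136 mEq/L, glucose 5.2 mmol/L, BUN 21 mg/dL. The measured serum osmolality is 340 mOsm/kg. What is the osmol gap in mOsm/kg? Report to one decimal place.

Calculated osmolality = 2·Na + glucose + BUN/2.8
= 2·136 + 5.2 + 21/2.8
= 272 + 5.20 + 7.50
= 284.7 mOsm/kg ≈ 284.7 mOsm/kg
Osmolar gap = measured − calculated = 340 − 284.7 = 55.3 mOsm/kg

55.3 mOsm/kg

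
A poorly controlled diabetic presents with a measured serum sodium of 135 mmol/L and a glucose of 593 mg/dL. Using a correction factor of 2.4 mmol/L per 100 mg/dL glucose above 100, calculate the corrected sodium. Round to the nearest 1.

Corrected Na = measured Na + 2.4 · (glucose − 100)/100
= 135 + 2.4 · (593 − 100)/100
= 135 + 11.8
= 146.8 mmol/L

147 mmol/L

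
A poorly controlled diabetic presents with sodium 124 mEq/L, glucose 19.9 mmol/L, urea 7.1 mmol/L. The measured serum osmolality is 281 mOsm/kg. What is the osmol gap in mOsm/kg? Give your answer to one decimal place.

Calculated osmolality = 2·Na + glucose + urea
= 2·124 + 19.9 + 7.1
= 248 + 19.90 + 7.10
= 275 mOsm/kg ≈ 275.0 mOsm/kg
Osmolar gap = measured − calculated = 281 − 275.0 = 6.0 mOsm/kg

6.0 mOsm/kg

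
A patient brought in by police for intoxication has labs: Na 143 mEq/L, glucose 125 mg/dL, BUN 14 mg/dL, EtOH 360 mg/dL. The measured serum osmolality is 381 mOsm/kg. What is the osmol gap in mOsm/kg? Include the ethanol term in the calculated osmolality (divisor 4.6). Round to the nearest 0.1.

Calculated osmolality = 2·Na + glucose/18 + BUN/2.8 + ethanol/4.6
= 2·143 + 125/18 + 14/2.8 + 360/4.6
= 286 + 6.94 + 5 + 78.26
= 376.2 mOsm/kg ≈ 376.2 mOsm/kg
Osmolar gap = measured − calculated = 381 − 376.2 = 4.8 mOsm/kg

4.8 mOsm/kg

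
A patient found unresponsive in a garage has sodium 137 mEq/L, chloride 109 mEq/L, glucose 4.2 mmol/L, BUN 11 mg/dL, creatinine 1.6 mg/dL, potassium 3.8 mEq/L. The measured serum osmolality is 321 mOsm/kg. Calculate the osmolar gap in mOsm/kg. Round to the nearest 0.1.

38.9 mOsm/kg

Calculated osmolality = 2·Na + glucose + BUN/2.8
= 2·137 + 4.2 + 11/2.8
= 274 + 4.20 + 3.93
= 282.13 mOsm/kg ≈ 282.1 mOsm/kg
Osmolar gap = measured − calculated = 321 − 282.1 = 38.9 mOsm/kg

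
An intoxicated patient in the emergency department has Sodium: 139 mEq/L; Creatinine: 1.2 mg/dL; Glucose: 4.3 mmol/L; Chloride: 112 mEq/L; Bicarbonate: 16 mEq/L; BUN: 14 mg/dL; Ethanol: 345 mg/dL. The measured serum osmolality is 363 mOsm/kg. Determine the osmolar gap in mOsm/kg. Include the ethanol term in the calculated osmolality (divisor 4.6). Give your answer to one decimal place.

Calculated osmolality = 2·Na + glucose + BUN/2.8 + ethanol/4.6
= 2·139 + 4.3 + 14/2.8 + 345/4.6
= 278 + 4.30 + 5 + 75
= 362.3 mOsm/kg ≈ 362.3 mOsm/kg
Osmolar gap = measured − calculated = 363 − 362.3 = 0.7 mOsm/kg

0.7 mOsm/kg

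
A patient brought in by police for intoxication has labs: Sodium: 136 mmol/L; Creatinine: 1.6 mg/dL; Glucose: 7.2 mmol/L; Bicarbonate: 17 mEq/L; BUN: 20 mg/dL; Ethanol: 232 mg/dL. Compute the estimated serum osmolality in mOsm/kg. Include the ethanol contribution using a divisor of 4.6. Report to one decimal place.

336.8 mOsm/kg

Calculated osmolality = 2·Na + glucose + BUN/2.8 + ethanol/4.6
= 2·136 + 7.2 + 20/2.8 + 232/4.6
= 272 + 7.20 + 7.14 + 50.43
= 336.77 mOsm/kg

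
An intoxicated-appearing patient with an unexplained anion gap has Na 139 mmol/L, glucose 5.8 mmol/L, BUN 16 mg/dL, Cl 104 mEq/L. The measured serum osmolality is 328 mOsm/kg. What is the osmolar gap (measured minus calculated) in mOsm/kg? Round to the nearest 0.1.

38.5 mOsm/kg

Calculated osmolality = 2·Na + glucose + BUN/2.8
= 2·139 + 5.8 + 16/2.8
= 278 + 5.80 + 5.71
= 289.51 mOsm/kg ≈ 289.5 mOsm/kg
Osmolar gap = measured − calculated = 328 − 289.5 = 38.5 mOsm/kg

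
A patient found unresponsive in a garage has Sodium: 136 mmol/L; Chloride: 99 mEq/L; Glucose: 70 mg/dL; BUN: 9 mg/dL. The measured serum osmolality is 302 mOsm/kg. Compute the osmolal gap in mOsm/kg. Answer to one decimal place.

22.9 mOsm/kg

Calculated osmolality = 2·Na + glucose/18 + BUN/2.8
= 2·136 + 70/18 + 9/2.8
= 272 + 3.89 + 3.21
= 279.1 mOsm/kg ≈ 279.1 mOsm/kg
Osmolar gap = measured − calculated = 302 − 279.1 = 22.9 mOsm/kg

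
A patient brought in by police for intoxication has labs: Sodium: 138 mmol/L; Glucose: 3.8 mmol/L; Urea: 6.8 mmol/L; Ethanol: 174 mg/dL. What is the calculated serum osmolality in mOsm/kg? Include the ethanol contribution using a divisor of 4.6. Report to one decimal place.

324.4 mOsm/kg

Calculated osmolality = 2·Na + glucose + urea + ethanol/4.6
= 2·138 + 3.8 + 6.8 + 174/4.6
= 276 + 3.80 + 6.80 + 37.83
= 324.43 mOsm/kg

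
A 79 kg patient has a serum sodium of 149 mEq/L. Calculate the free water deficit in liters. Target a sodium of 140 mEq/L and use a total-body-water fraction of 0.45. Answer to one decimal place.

2.3 L

TBW = 0.45 · 79 = 35.55 L
Free water deficit = TBW · (Na/140 − 1)
= 35.55 · (149/140 − 1)
= 35.55 · 0.0643
= 2.29 L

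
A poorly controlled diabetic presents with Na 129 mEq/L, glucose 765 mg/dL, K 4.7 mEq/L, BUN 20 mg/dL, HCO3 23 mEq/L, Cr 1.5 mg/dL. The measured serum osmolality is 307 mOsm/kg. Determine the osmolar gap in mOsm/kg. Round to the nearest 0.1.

Calculated osmolality = 2·Na + glucose/18 + BUN/2.8
= 2·129 + 765/18 + 20/2.8
= 258 + 42.50 + 7.14
= 307.64 mOsm/kg ≈ 307.6 mOsm/kg
Osmolar gap = measured − calculated = 307 − 307.6 = -0.6 mOsm/kg

-0.6 mOsm/kg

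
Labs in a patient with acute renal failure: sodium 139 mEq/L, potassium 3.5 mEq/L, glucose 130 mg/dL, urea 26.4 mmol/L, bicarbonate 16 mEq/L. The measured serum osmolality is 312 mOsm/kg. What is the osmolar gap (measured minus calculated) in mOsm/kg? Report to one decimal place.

Calculated osmolality = 2·Na + glucose/18 + urea
= 2·139 + 130/18 + 26.4
= 278 + 7.22 + 26.40
= 311.62 mOsm/kg ≈ 311.6 mOsm/kg
Osmolar gap = measured − calculated = 312 − 311.6 = 0.4 mOsm/kg

0.4 mOsm/kg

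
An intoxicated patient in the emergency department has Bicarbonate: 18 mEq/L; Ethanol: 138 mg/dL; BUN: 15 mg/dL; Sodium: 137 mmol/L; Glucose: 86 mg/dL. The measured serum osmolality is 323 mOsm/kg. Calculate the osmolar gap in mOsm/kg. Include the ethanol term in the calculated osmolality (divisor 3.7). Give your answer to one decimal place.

Calculated osmolality = 2·Na + glucose/18 + BUN/2.8 + ethanol/3.7
= 2·137 + 86/18 + 15/2.8 + 138/3.7
= 274 + 4.78 + 5.36 + 37.30
= 321.44 mOsm/kg ≈ 321.4 mOsm/kg
Osmolar gap = measured − calculated = 323 − 321.4 = 1.6 mOsm/kg

1.6 mOsm/kg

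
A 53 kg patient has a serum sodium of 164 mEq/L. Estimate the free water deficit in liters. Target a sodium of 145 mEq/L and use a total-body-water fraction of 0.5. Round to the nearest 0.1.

TBW = 0.5 · 53 = 26.5 L
Free water deficit = TBW · (Na/145 − 1)
= 26.5 · (164/145 − 1)
= 26.5 · 0.131
= 3.47 L

3.5 L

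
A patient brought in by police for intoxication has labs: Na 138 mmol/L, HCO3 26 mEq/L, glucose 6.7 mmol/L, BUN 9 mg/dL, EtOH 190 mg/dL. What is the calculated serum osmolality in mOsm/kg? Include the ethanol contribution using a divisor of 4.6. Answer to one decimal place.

327.2 mOsm/kg

Calculated osmolality = 2·Na + glucose + BUN/2.8 + ethanol/4.6
= 2·138 + 6.7 + 9/2.8 + 190/4.6
= 276 + 6.70 + 3.21 + 41.30
= 327.21 mOsm/kg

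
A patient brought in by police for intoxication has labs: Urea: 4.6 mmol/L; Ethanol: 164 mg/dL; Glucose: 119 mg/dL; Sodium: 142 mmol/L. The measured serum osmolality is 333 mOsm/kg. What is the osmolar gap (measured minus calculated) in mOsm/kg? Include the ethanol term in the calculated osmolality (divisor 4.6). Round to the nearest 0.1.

2.1 mOsm/kg

Calculated osmolality = 2·Na + glucose/18 + urea + ethanol/4.6
= 2·142 + 119/18 + 4.6 + 164/4.6
= 284 + 6.61 + 4.60 + 35.65
= 330.86 mOsm/kg ≈ 330.9 mOsm/kg
Osmolar gap = measured − calculated = 333 − 330.9 = 2.1 mOsm/kg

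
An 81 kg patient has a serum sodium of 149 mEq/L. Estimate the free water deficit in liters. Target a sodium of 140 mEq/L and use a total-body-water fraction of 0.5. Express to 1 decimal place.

2.6 L

TBW = 0.5 · 81 = 40.5 L
Free water deficit = TBW · (Na/140 − 1)
= 40.5 · (149/140 − 1)
= 40.5 · 0.0643
= 2.6 L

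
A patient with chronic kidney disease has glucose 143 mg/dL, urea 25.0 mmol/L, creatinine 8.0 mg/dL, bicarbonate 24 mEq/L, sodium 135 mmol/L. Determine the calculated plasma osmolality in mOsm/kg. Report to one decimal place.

Calculated osmolality = 2·Na + glucose/18 + urea
= 2·135 + 143/18 + 25
= 270 + 7.94 + 25
= 302.94 mOsm/kg

302.9 mOsm/kg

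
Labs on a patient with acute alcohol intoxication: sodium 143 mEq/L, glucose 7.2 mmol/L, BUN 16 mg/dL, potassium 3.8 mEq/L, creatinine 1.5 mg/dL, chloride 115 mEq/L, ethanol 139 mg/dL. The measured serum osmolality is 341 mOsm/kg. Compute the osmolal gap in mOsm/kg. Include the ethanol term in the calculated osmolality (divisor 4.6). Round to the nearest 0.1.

11.9 mOsm/kg

Calculated osmolality = 2·Na + glucose + BUN/2.8 + ethanol/4.6
= 2·143 + 7.2 + 16/2.8 + 139/4.6
= 286 + 7.20 + 5.71 + 30.22
= 329.13 mOsm/kg ≈ 329.1 mOsm/kg
Osmolar gap = measured − calculated = 341 − 329.1 = 11.9 mOsm/kg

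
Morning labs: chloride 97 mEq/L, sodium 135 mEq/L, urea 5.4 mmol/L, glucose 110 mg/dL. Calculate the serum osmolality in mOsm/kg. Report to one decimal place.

281.5 mOsm/kg

Calculated osmolality = 2·Na + glucose/18 + urea
= 2·135 + 110/18 + 5.4
= 270 + 6.11 + 5.40
= 281.51 mOsm/kg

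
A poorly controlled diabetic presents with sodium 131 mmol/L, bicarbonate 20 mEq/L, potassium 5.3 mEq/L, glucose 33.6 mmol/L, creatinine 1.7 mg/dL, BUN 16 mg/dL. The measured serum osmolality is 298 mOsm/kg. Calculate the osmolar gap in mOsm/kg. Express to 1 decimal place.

-3.3 mOsm/kg

Calculated osmolality = 2·Na + glucose + BUN/2.8
= 2·131 + 33.6 + 16/2.8
= 262 + 33.60 + 5.71
= 301.31 mOsm/kg ≈ 301.3 mOsm/kg
Osmolar gap = measured − calculated = 298 − 301.3 = -3.3 mOsm/kg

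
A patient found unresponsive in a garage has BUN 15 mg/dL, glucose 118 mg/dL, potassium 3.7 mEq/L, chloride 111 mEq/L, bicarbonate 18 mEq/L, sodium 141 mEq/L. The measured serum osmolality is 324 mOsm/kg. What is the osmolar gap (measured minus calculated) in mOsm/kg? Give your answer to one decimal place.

Calculated osmolality = 2·Na + glucose/18 + BUN/2.8
= 2·141 + 118/18 + 15/2.8
= 282 + 6.56 + 5.36
= 293.92 mOsm/kg ≈ 293.9 mOsm/kg
Osmolar gap = measured − calculated = 324 − 293.9 = 30.1 mOsm/kg

30.1 mOsm/kg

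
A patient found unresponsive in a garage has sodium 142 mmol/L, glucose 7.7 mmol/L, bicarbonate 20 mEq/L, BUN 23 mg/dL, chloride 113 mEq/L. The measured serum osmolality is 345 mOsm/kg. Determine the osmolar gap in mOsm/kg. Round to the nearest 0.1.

45.1 mOsm/kg

Calculated osmolality = 2·Na + glucose + BUN/2.8
= 2·142 + 7.7 + 23/2.8
= 284 + 7.70 + 8.21
= 299.91 mOsm/kg ≈ 299.9 mOsm/kg
Osmolar gap = measured − calculated = 345 − 299.9 = 45.1 mOsm/kg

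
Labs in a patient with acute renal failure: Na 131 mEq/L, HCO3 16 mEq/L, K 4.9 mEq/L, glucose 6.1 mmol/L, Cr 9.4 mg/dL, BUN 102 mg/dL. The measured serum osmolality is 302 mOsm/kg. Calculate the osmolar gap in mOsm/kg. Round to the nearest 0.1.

-2.5 mOsm/kg

Calculated osmolality = 2·Na + glucose + BUN/2.8
= 2·131 + 6.1 + 102/2.8
= 262 + 6.10 + 36.43
= 304.53 mOsm/kg ≈ 304.5 mOsm/kg
Osmolar gap = measured − calculated = 302 − 304.5 = -2.5 mOsm/kg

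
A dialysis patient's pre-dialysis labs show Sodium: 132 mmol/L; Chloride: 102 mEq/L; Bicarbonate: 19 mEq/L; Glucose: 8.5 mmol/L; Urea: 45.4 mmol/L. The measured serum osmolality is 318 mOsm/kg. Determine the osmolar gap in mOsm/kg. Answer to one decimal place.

Calculated osmolality = 2·Na + glucose + urea
= 2·132 + 8.5 + 45.4
= 264 + 8.50 + 45.40
= 317.9 mOsm/kg ≈ 317.9 mOsm/kg
Osmolar gap = measured − calculated = 318 − 317.9 = 0.1 mOsm/kg

0.1 mOsm/kg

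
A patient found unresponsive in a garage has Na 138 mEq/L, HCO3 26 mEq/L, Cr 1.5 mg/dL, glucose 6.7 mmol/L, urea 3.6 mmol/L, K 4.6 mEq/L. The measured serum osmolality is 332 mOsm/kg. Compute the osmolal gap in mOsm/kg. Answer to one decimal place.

Calculated osmolality = 2·Na + glucose + urea
= 2·138 + 6.7 + 3.6
= 276 + 6.70 + 3.60
= 286.3 mOsm/kg ≈ 286.3 mOsm/kg
Osmolar gap = measured − calculated = 332 − 286.3 = 45.7 mOsm/kg

45.7 mOsm/kg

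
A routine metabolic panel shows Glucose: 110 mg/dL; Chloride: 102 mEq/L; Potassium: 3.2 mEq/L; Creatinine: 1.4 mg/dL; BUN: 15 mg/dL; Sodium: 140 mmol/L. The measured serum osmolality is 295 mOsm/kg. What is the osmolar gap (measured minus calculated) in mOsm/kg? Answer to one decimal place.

Calculated osmolality = 2·Na + glucose/18 + BUN/2.8
= 2·140 + 110/18 + 15/2.8
= 280 + 6.11 + 5.36
= 291.47 mOsm/kg ≈ 291.5 mOsm/kg
Osmolar gap = measured − calculated = 295 − 291.5 = 3.5 mOsm/kg

3.5 mOsm/kg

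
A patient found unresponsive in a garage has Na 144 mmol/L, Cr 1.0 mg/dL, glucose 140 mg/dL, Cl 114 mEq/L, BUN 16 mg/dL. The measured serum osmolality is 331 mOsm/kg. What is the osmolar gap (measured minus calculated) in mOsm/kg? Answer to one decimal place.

29.5 mOsm/kg

Calculated osmolality = 2·Na + glucose/18 + BUN/2.8
= 2·144 + 140/18 + 16/2.8
= 288 + 7.78 + 5.71
= 301.49 mOsm/kg ≈ 301.5 mOsm/kg
Osmolar gap = measured − calculated = 331 − 301.5 = 29.5 mOsm/kg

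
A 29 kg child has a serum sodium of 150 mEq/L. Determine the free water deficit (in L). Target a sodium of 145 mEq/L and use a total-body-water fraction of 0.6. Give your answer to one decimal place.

TBW = 0.6 · 29 = 17.4 L
Free water deficit = TBW · (Na/145 − 1)
= 17.4 · (150/145 − 1)
= 17.4 · 0.0345
= 0.6 L

0.6 L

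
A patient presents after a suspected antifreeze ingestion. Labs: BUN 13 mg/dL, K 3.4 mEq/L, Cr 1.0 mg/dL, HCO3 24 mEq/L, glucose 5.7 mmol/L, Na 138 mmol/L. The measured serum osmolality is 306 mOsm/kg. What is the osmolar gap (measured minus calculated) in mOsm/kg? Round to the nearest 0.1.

Calculated osmolality = 2·Na + glucose + BUN/2.8
= 2·138 + 5.7 + 13/2.8
= 276 + 5.70 + 4.64
= 286.34 mOsm/kg ≈ 286.3 mOsm/kg
Osmolar gap = measured − calculated = 306 − 286.3 = 19.7 mOsm/kg

19.7 mOsm/kg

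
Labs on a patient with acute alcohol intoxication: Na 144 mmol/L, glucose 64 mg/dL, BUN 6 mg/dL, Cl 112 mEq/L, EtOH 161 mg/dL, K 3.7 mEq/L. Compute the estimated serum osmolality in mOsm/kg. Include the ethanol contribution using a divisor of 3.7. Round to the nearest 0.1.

337.2 mOsm/kg

Calculated osmolality = 2·Na + glucose/18 + BUN/2.8 + ethanol/3.7
= 2·144 + 64/18 + 6/2.8 + 161/3.7
= 288 + 3.56 + 2.14 + 43.51
= 337.21 mOsm/kg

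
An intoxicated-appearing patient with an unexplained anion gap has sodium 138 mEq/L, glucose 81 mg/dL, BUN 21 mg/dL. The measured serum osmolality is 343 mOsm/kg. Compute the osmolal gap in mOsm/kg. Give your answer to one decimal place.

Calculated osmolality = 2·Na + glucose/18 + BUN/2.8
= 2·138 + 81/18 + 21/2.8
= 276 + 4.50 + 7.50
= 288 mOsm/kg ≈ 288.0 mOsm/kg
Osmolar gap = measured − calculated = 343 − 288.0 = 55.0 mOsm/kg

55.0 mOsm/kg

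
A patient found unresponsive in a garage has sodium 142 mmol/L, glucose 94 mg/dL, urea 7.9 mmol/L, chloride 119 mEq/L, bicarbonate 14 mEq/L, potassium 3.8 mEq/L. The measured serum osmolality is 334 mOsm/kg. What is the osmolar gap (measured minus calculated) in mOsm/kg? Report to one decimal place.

36.9 mOsm/kg

Calculated osmolality = 2·Na + glucose/18 + urea
= 2·142 + 94/18 + 7.9
= 284 + 5.22 + 7.90
= 297.12 mOsm/kg ≈ 297.1 mOsm/kg
Osmolar gap = measured − calculated = 334 − 297.1 = 36.9 mOsm/kg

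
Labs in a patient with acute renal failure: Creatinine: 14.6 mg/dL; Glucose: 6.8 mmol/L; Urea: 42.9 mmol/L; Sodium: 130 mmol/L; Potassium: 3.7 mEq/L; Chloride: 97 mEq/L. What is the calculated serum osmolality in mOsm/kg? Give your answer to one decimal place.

309.7 mOsm/kg

Calculated osmolality = 2·Na + glucose + urea
= 2·130 + 6.8 + 42.9
= 260 + 6.80 + 42.90
= 309.7 mOsm/kg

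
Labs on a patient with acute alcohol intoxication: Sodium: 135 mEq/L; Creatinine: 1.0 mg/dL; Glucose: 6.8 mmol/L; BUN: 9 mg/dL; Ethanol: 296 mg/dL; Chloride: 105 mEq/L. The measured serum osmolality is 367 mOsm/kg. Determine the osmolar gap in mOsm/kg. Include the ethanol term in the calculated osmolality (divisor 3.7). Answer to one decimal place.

7.0 mOsm/kg

Calculated osmolality = 2·Na + glucose + BUN/2.8 + ethanol/3.7
= 2·135 + 6.8 + 9/2.8 + 296/3.7
= 270 + 6.80 + 3.21 + 80
= 360.01 mOsm/kg ≈ 360.0 mOsm/kg
Osmolar gap = measured − calculated = 367 − 360.0 = 7.0 mOsm/kg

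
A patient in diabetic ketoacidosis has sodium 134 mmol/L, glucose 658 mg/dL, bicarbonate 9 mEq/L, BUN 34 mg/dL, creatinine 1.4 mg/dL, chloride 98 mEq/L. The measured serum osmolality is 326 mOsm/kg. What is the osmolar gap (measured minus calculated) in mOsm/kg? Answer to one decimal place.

Calculated osmolality = 2·Na + glucose/18 + BUN/2.8
= 2·134 + 658/18 + 34/2.8
= 268 + 36.56 + 12.14
= 316.7 mOsm/kg ≈ 316.7 mOsm/kg
Osmolar gap = measured − calculated = 326 − 316.7 = 9.3 mOsm/kg

9.3 mOsm/kg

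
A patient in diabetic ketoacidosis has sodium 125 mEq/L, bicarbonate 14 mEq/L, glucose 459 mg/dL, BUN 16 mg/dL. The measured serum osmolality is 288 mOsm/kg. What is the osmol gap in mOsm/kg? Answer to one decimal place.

Calculated osmolality = 2·Na + glucose/18 + BUN/2.8
= 2·125 + 459/18 + 16/2.8
= 250 + 25.50 + 5.71
= 281.21 mOsm/kg ≈ 281.2 mOsm/kg
Osmolar gap = measured − calculated = 288 − 281.2 = 6.8 mOsm/kg

6.8 mOsm/kg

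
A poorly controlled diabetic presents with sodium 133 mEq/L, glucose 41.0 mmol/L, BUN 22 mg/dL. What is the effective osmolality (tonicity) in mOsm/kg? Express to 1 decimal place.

307.0 mOsm/kg

Effective osmolality excludes urea (freely permeant across cell membranes):
2·Na + glucose
= 2·133 + 41
= 266 + 41
= 307 mOsm/kg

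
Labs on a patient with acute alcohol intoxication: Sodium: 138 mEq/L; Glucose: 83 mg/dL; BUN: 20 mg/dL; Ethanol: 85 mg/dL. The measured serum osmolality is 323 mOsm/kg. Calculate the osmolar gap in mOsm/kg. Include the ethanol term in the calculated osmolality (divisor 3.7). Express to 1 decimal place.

12.3 mOsm/kg

Calculated osmolality = 2·Na + glucose/18 + BUN/2.8 + ethanol/3.7
= 2·138 + 83/18 + 20/2.8 + 85/3.7
= 276 + 4.61 + 7.14 + 22.97
= 310.72 mOsm/kg ≈ 310.7 mOsm/kg
Osmolar gap = measured − calculated = 323 − 310.7 = 12.3 mOsm/kg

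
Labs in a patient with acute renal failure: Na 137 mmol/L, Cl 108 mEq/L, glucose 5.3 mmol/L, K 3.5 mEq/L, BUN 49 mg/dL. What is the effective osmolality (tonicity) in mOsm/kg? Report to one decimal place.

Effective osmolality excludes urea (freely permeant across cell membranes):
2·Na + glucose
= 2·137 + 5.3
= 274 + 5.3
= 279.3 mOsm/kg

279.3 mOsm/kg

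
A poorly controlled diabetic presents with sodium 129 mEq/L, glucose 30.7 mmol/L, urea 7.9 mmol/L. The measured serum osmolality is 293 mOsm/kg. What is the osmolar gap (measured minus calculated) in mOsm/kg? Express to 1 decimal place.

-3.6 mOsm/kg

Calculated osmolality = 2·Na + glucose + urea
= 2·129 + 30.7 + 7.9
= 258 + 30.70 + 7.90
= 296.6 mOsm/kg ≈ 296.6 mOsm/kg
Osmolar gap = measured − calculated = 293 − 296.6 = -3.6 mOsm/kg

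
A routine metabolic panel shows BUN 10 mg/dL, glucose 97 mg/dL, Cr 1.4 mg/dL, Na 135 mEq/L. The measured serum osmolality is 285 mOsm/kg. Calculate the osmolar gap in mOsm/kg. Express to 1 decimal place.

6.0 mOsm/kg

Calculated osmolality = 2·Na + glucose/18 + BUN/2.8
= 2·135 + 97/18 + 10/2.8
= 270 + 5.39 + 3.57
= 278.96 mOsm/kg ≈ 279.0 mOsm/kg
Osmolar gap = measured − calculated = 285 − 279.0 = 6.0 mOsm/kg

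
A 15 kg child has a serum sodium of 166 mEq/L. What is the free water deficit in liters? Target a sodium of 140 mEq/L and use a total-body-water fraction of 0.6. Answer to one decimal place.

TBW = 0.6 · 15 = 9 L
Free water deficit = TBW · (Na/140 − 1)
= 9 · (166/140 − 1)
= 9 · 0.1857
= 1.67 L

1.7 L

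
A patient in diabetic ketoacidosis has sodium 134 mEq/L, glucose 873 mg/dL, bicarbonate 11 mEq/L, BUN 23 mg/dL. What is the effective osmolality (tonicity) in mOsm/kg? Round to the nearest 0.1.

316.5 mOsm/kg

Effective osmolality excludes urea (freely permeant across cell membranes):
2·Na + glucose/18
= 2·134 + 873/18
= 268 + 48.5
= 316.5 mOsm/kg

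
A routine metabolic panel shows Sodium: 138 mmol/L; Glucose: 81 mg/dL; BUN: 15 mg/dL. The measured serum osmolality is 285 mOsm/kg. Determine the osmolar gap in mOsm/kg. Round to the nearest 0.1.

-0.9 mOsm/kg

Calculated osmolality = 2·Na + glucose/18 + BUN/2.8
= 2·138 + 81/18 + 15/2.8
= 276 + 4.50 + 5.36
= 285.86 mOsm/kg ≈ 285.9 mOsm/kg
Osmolar gap = measured − calculated = 285 − 285.9 = -0.9 mOsm/kg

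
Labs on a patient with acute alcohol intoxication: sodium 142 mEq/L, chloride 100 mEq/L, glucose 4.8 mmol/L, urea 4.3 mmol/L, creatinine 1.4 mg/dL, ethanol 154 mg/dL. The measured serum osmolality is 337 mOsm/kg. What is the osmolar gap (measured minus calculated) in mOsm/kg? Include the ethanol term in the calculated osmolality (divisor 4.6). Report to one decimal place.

Calculated osmolality = 2·Na + glucose + urea + ethanol/4.6
= 2·142 + 4.8 + 4.3 + 154/4.6
= 284 + 4.80 + 4.30 + 33.48
= 326.58 mOsm/kg ≈ 326.6 mOsm/kg
Osmolar gap = measured − calculated = 337 − 326.6 = 10.4 mOsm/kg

10.4 mOsm/kg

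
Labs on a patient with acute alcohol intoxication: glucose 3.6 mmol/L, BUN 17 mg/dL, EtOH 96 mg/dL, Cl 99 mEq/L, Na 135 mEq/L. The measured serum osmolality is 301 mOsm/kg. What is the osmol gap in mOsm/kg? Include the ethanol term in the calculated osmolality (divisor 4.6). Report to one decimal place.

0.5 mOsm/kg

Calculated osmolality = 2·Na + glucose + BUN/2.8 + ethanol/4.6
= 2·135 + 3.6 + 17/2.8 + 96/4.6
= 270 + 3.60 + 6.07 + 20.87
= 300.54 mOsm/kg ≈ 300.5 mOsm/kg
Osmolar gap = measured − calculated = 301 − 300.5 = 0.5 mOsm/kg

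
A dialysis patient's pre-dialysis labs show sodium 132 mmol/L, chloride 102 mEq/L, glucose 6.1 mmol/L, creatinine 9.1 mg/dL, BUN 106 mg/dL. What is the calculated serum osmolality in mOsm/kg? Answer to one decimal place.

308.0 mOsm/kg

Calculated osmolality = 2·Na + glucose + BUN/2.8
= 2·132 + 6.1 + 106/2.8
= 264 + 6.10 + 37.86
= 307.96 mOsm/kg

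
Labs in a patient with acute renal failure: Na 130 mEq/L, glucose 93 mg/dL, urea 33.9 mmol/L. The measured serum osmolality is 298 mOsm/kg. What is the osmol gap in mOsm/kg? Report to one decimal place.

Calculated osmolality = 2·Na + glucose/18 + urea
= 2·130 + 93/18 + 33.9
= 260 + 5.17 + 33.90
= 299.07 mOsm/kg ≈ 299.1 mOsm/kg
Osmolar gap = measured − calculated = 298 − 299.1 = -1.1 mOsm/kg

-1.1 mOsm/kg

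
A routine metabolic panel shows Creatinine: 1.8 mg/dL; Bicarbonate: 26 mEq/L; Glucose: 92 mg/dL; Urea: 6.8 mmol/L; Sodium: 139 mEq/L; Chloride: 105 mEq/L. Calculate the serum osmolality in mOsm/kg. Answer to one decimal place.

Calculated osmolality = 2·Na + glucose/18 + urea
= 2·139 + 92/18 + 6.8
= 278 + 5.11 + 6.80
= 289.91 mOsm/kg

289.9 mOsm/kg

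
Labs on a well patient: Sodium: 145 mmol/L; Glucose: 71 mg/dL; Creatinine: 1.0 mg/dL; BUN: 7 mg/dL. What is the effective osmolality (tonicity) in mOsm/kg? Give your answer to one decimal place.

293.9 mOsm/kg

Effective osmolality excludes urea (freely permeant across cell membranes):
2·Na + glucose/18
= 2·145 + 71/18
= 290 + 3.94
= 293.94 mOsm/kg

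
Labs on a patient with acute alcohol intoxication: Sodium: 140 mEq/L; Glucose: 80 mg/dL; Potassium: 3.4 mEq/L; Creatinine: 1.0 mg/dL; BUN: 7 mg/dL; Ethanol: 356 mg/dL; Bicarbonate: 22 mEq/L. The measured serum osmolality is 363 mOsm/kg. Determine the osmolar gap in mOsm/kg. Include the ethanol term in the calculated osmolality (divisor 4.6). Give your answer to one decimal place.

-1.3 mOsm/kg

Calculated osmolality = 2·Na + glucose/18 + BUN/2.8 + ethanol/4.6
= 2·140 + 80/18 + 7/2.8 + 356/4.6
= 280 + 4.44 + 2.50 + 77.39
= 364.33 mOsm/kg ≈ 364.3 mOsm/kg
Osmolar gap = measured − calculated = 363 − 364.3 = -1.3 mOsm/kg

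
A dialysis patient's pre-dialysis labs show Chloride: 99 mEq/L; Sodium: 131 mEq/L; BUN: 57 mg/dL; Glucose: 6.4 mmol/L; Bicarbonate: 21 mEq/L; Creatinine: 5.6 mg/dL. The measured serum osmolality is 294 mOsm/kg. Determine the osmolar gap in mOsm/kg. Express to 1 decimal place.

Calculated osmolality = 2·Na + glucose + BUN/2.8
= 2·131 + 6.4 + 57/2.8
= 262 + 6.40 + 20.36
= 288.76 mOsm/kg ≈ 288.8 mOsm/kg
Osmolar gap = measured − calculated = 294 − 288.8 = 5.2 mOsm/kg

5.2 mOsm/kg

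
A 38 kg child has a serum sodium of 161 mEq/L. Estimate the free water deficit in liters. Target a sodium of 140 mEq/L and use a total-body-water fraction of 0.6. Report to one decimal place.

3.4 L

TBW = 0.6 · 38 = 22.8 L
Free water deficit = TBW · (Na/140 − 1)
= 22.8 · (161/140 − 1)
= 22.8 · 0.15
= 3.42 L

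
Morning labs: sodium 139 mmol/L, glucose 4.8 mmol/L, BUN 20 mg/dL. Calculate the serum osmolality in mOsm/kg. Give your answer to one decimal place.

Calculated osmolality = 2·Na + glucose + BUN/2.8
= 2·139 + 4.8 + 20/2.8
= 278 + 4.80 + 7.14
= 289.94 mOsm/kg

289.9 mOsm/kg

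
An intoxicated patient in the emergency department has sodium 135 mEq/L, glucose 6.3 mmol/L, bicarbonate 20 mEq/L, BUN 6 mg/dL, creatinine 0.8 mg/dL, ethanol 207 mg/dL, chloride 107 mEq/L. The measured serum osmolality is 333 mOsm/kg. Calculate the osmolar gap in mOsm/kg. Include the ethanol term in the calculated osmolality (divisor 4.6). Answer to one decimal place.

9.6 mOsm/kg

Calculated osmolality = 2·Na + glucose + BUN/2.8 + ethanol/4.6
= 2·135 + 6.3 + 6/2.8 + 207/4.6
= 270 + 6.30 + 2.14 + 45
= 323.44 mOsm/kg ≈ 323.4 mOsm/kg
Osmolar gap = measured − calculated = 333 − 323.4 = 9.6 mOsm/kg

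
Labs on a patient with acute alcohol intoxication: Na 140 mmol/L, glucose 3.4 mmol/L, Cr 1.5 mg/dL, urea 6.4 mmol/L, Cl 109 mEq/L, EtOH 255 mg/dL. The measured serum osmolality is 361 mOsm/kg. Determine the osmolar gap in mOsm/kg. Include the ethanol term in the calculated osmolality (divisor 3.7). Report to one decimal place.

2.3 mOsm/kg

Calculated osmolality = 2·Na + glucose + urea + ethanol/3.7
= 2·140 + 3.4 + 6.4 + 255/3.7
= 280 + 3.40 + 6.40 + 68.92
= 358.72 mOsm/kg ≈ 358.7 mOsm/kg
Osmolar gap = measured − calculated = 361 − 358.7 = 2.3 mOsm/kg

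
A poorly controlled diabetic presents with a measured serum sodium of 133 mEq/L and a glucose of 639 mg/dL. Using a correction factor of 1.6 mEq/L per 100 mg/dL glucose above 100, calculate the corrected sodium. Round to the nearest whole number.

Corrected Na = measured Na + 1.6 · (glucose − 100)/100
= 133 + 1.6 · (639 − 100)/100
= 133 + 8.6
= 141.6 mEq/L

142 mEq/L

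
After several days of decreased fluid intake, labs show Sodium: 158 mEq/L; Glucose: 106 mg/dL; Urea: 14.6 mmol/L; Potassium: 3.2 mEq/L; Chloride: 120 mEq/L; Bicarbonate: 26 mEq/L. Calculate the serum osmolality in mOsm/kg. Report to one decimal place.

336.5 mOsm/kg

Calculated osmolality = 2·Na + glucose/18 + urea
= 2·158 + 106/18 + 14.6
= 316 + 5.89 + 14.60
= 336.49 mOsm/kg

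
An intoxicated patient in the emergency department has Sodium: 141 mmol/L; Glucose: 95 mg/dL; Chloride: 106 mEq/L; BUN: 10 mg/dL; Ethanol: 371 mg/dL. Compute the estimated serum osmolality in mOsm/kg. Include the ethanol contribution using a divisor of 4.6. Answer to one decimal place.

371.5 mOsm/kg

Calculated osmolality = 2·Na + glucose/18 + BUN/2.8 + ethanol/4.6
= 2·141 + 95/18 + 10/2.8 + 371/4.6
= 282 + 5.28 + 3.57 + 80.65
= 371.5 mOsm/kg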